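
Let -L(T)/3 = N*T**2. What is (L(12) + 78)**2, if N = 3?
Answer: 1483524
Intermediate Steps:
L(T) = -9*T**2
(L(12) + 78)**2 = (-9*12**2 + 78)**2 = (-9*144 + 78)**2 = (-1296 + 78)**2 = (-1218)**2 = 1483524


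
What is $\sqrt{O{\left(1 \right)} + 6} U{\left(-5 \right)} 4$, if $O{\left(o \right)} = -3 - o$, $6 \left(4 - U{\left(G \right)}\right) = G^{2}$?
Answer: $- \frac{2 \sqrt{2}}{3} \approx -0.94281$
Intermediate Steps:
$U{\left(G \right)} = 4 - \frac{G^{2}}{6}$
$\sqrt{O{\left(1 \right)} + 6} U{\left(-5 \right)} 4 = \sqrt{\left(-3 - 1\right) + 6} \left(4 - \frac{\left(-5\right)^{2}}{6}\right) 4 = \sqrt{\left(-3 - 1\right) + 6} \left(4 - \frac{25}{6}\right) 4 = \sqrt{-4 + 6} \left(4 - \frac{25}{6}\right) 4 = \sqrt{2} \left(- \frac{1}{6}\right) 4 = - \frac{\sqrt{2}}{6} \cdot 4 = - \frac{2 \sqrt{2}}{3}$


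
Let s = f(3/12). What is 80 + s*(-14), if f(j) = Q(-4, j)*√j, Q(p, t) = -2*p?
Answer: 24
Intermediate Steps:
f(j) = 8*√j (f(j) = (-2*(-4))*√j = 8*√j)
s = 4 (s = 8*√(3/12) = 8*√(3*(1/12)) = 8*√(¼) = 8*(½) = 4)
80 + s*(-14) = 80 + 4*(-14) = 80 - 56 = 24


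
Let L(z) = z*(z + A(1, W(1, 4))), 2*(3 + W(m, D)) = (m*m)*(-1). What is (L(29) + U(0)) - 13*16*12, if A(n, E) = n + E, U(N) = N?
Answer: -3455/2 ≈ -1727.5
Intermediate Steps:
W(m, D) = -3 - m²/2 (W(m, D) = -3 + ((m*m)*(-1))/2 = -3 + (m²*(-1))/2 = -3 + (-m²)/2 = -3 - m²/2)
A(n, E) = E + n
L(z) = z*(-5/2 + z) (L(z) = z*(z + ((-3 - ½*1²) + 1)) = z*(z + ((-3 - ½*1) + 1)) = z*(z + ((-3 - ½) + 1)) = z*(z + (-7/2 + 1)) = z*(z - 5/2) = z*(-5/2 + z))
(L(29) + U(0)) - 13*16*12 = ((½)*29*(-5 + 2*29) + 0) - 13*16*12 = ((½)*29*(-5 + 58) + 0) - 208*12 = ((½)*29*53 + 0) - 2496 = (1537/2 + 0) - 2496 = 1537/2 - 2496 = -3455/2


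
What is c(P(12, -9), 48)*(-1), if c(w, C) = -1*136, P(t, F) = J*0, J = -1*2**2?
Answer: 136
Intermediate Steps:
J = -4 (J = -1*4 = -4)
P(t, F) = 0 (P(t, F) = -4*0 = 0)
c(w, C) = -136
c(P(12, -9), 48)*(-1) = -136*(-1) = 136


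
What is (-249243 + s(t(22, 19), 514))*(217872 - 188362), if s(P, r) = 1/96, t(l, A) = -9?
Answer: -353047709885/48 ≈ -7.3552e+9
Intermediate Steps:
s(P, r) = 1/96
(-249243 + s(t(22, 19), 514))*(217872 - 188362) = (-249243 + 1/96)*(217872 - 188362) = -23927327/96*29510 = -353047709885/48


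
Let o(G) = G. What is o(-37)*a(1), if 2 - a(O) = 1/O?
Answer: -37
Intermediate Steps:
a(O) = 2 - 1/O
o(-37)*a(1) = -37*(2 - 1/1) = -37*(2 - 1*1) = -37*(2 - 1) = -37*1 = -37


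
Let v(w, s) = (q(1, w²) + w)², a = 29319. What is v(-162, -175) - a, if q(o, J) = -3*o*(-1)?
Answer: -4038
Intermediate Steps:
q(o, J) = 3*o
v(w, s) = (3 + w)² (v(w, s) = (3*1 + w)² = (3 + w)²)
v(-162, -175) - a = (3 - 162)² - 1*29319 = (-159)² - 29319 = 25281 - 29319 = -4038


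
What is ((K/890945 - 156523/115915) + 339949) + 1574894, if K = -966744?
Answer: 407738212811198/212935855 ≈ 1.9148e+6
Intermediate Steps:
((K/890945 - 156523/115915) + 339949) + 1574894 = ((-966744/890945 - 156523/115915) + 339949) + 1574894 = (-518584567/212935855 + 339949) + 1574894 = 72386812386828/212935855 + 1574894 = 407738212811198/212935855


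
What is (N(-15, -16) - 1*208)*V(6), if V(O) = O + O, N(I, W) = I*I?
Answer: 204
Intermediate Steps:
N(I, W) = I²
V(O) = 2*O
(N(-15, -16) - 1*208)*V(6) = ((-15)² - 1*208)*(2*6) = (225 - 208)*12 = 17*12 = 204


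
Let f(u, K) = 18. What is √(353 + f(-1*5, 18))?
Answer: √371 ≈ 19.261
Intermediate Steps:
√(353 + f(-1*5, 18)) = √(353 + 18) = √371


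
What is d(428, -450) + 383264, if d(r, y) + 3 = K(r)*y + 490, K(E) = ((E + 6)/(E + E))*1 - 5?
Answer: 82555389/214 ≈ 3.8577e+5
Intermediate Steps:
K(E) = -5 + (6 + E)/(2*E) (K(E) = ((6 + E)/((2*E)))*1 - 5 = ((6 + E)*(1/(2*E)))*1 - 5 = ((6 + E)/(2*E))*1 - 5 = (6 + E)/(2*E) - 5 = -5 + (6 + E)/(2*E))
d(r, y) = 487 + y*(-9/2 + 3/r) (d(r, y) = -3 + ((-9/2 + 3/r)*y + 490) = -3 + (y*(-9/2 + 3/r) + 490) = -3 + (490 + y*(-9/2 + 3/r)) = 487 + y*(-9/2 + 3/r))
d(428, -450) + 383264 = (487 - 9/2*(-450) + 3*(-450)/428) + 383264 = (487 + 2025 + 3*(-450)*(1/428)) + 383264 = (487 + 2025 - 675/214) + 383264 = 536893/214 + 383264 = 82555389/214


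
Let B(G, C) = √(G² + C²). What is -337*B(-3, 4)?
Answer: -1685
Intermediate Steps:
B(G, C) = √(C² + G²)
-337*B(-3, 4) = -337*√(4² + (-3)²) = -337*√(16 + 9) = -337*√25 = -337*5 = -1685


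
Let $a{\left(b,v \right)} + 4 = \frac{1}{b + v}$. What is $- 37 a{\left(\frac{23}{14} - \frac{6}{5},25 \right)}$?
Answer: $\frac{260998}{1781} \approx 146.55$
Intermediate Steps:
$a{\left(b,v \right)} = -4 + \frac{1}{b + v}$
$- 37 a{\left(\frac{23}{14} - \frac{6}{5},25 \right)} = - 37 \frac{1 - 4 \left(\frac{23}{14} - \frac{6}{5}\right) - 100}{\left(\frac{23}{14} - \frac{6}{5}\right) + 25} = - 37 \frac{1 - \frac{62}{35} - 100}{\frac{31}{70} + 25} = - 37 \frac{1 - \frac{62}{35} - 100}{\frac{1781}{70}} = - 37 \cdot \frac{70}{1781} \left(- \frac{3527}{35}\right) = \left(-37\right) \left(- \frac{7054}{1781}\right) = \frac{260998}{1781}$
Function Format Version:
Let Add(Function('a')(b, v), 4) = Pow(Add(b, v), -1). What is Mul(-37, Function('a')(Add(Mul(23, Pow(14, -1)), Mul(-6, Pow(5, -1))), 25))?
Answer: Rational(260998, 1781) ≈ 146.55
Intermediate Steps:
Function('a')(b, v) = Add(-4, Pow(Add(b, v), -1))
Mul(-37, Function('a')(Add(Mul(23, Pow(14, -1)), Mul(-6, Pow(5, -1))), 25)) = Mul(-37, Mul(Pow(Add(Add(Mul(23, Pow(14, -1)), Mul(-6, Pow(5, -1))), 25), -1), Add(1, Mul(-4, Add(Mul(23, Pow(14, -1)), Mul(-6, Pow(5, -1)))), Mul(-4, 25)))) = Mul(-37, Mul(Pow(Add(Add(Mul(23, Rational(1, 14)), Mul(-6, Rational(1, 5))), 25), -1), Add(1, Mul(-4, Add(Mul(23, Rational(1, 14)), Mul(-6, Rational(1, 5)))), -100))) = Mul(-37, Mul(Pow(Add(Add(Rational(23, 14), Rational(-6, 5)), 25), -1), Add(1, Mul(-4, Add(Rational(23, 14), Rational(-6, 5))), -100))) = Mul(-37, Mul(Pow(Add(Rational(31, 70), 25), -1), Add(1, Mul(-4, Rational(31, 70)), -100))) = Mul(-37, Mul(Pow(Rational(1781, 70), -1), Add(1, Rational(-62, 35), -100))) = Mul(-37, Mul(Rational(70, 1781), Rational(-3527, 35))) = Mul(-37, Rational(-7054, 1781)) = Rational(260998, 1781)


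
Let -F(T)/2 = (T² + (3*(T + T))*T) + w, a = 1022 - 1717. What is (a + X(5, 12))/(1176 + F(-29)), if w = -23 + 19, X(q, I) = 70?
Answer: 125/2118 ≈ 0.059018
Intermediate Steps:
w = -4
a = -695
F(T) = 8 - 14*T² (F(T) = -2*((T² + (3*(T + T))*T) - 4) = -2*((T² + (3*(2*T))*T) - 4) = -2*((T² + (6*T)*T) - 4) = -2*((T² + 6*T²) - 4) = -2*(7*T² - 4) = -2*(-4 + 7*T²) = 8 - 14*T²)
(a + X(5, 12))/(1176 + F(-29)) = (-695 + 70)/(1176 + (8 - 14*(-29)²)) = -625/(1176 + (8 - 14*841)) = -625/(1176 + (8 - 11774)) = -625/(1176 - 11766) = -625/(-10590) = -625*(-1/10590) = 125/2118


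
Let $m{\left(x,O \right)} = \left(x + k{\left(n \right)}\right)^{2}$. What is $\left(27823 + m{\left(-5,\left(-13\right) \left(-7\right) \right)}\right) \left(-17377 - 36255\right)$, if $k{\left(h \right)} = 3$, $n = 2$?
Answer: $-1492417664$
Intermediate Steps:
$m{\left(x,O \right)} = \left(3 + x\right)^{2}$ ($m{\left(x,O \right)} = \left(x + 3\right)^{2} = \left(3 + x\right)^{2}$)
$\left(27823 + m{\left(-5,\left(-13\right) \left(-7\right) \right)}\right) \left(-17377 - 36255\right) = \left(27823 + \left(3 - 5\right)^{2}\right) \left(-17377 - 36255\right) = \left(27823 + \left(-2\right)^{2}\right) \left(-53632\right) = \left(27823 + 4\right) \left(-53632\right) = 27827 \left(-53632\right) = -1492417664$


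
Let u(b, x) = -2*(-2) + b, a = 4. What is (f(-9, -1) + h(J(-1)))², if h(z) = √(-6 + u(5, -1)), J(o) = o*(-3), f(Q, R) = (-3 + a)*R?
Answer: (1 - √3)² ≈ 0.53590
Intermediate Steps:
u(b, x) = 4 + b
f(Q, R) = R (f(Q, R) = (-3 + 4)*R = 1*R = R)
J(o) = -3*o
h(z) = √3 (h(z) = √(-6 + (4 + 5)) = √(-6 + 9) = √3)
(f(-9, -1) + h(J(-1)))² = (-1 + √3)²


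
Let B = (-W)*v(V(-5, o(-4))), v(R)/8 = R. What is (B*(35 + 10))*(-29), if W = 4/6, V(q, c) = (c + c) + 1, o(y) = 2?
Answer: 34800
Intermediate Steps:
V(q, c) = 1 + 2*c (V(q, c) = 2*c + 1 = 1 + 2*c)
v(R) = 8*R
W = 2/3 (W = 4*(1/6) = 2/3 ≈ 0.66667)
B = -80/3 (B = (-1*2/3)*(8*(1 + 2*2)) = -16*(1 + 4)/3 = -16*5/3 = -2/3*40 = -80/3 ≈ -26.667)
(B*(35 + 10))*(-29) = -80*(35 + 10)/3*(-29) = -80/3*45*(-29) = -1200*(-29) = 34800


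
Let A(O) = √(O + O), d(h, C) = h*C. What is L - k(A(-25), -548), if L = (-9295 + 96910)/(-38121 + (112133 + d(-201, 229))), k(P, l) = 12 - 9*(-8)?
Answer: -2262957/27983 ≈ -80.869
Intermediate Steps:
d(h, C) = C*h
A(O) = √2*√O (A(O) = √(2*O) = √2*√O)
k(P, l) = 84 (k(P, l) = 12 + 72 = 84)
L = 87615/27983 (L = (-9295 + 96910)/(-38121 + (112133 + 229*(-201))) = 87615/(-38121 + (112133 - 46029)) = 87615/(-38121 + 66104) = 87615/27983 ≈ 3.1310)
L - k(A(-25), -548) = 87615/27983 - 1*84 = 87615/27983 - 84 = -2262957/27983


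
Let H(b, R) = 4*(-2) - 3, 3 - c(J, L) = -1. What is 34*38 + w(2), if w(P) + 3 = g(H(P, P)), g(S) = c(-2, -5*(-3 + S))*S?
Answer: 1245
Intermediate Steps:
c(J, L) = 4 (c(J, L) = 3 - 1*(-1) = 3 + 1 = 4)
H(b, R) = -11 (H(b, R) = -8 - 3 = -11)
g(S) = 4*S
w(P) = -47 (w(P) = -3 + 4*(-11) = -3 - 44 = -47)
34*38 + w(2) = 34*38 - 47 = 1292 - 47 = 1245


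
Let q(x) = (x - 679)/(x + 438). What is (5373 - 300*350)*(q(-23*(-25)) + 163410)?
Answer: -16491678333702/1013 ≈ -1.6280e+10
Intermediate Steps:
q(x) = (-679 + x)/(438 + x)
(5373 - 300*350)*(q(-23*(-25)) + 163410) = (5373 - 300*350)*((-679 - 23*(-25))/(438 - 23*(-25)) + 163410) = (5373 - 105000)*((-679 + 575)/(438 + 575) + 163410) = -99627*(-104/1013 + 163410) = -99627*165534226/1013 = -16491678333702/1013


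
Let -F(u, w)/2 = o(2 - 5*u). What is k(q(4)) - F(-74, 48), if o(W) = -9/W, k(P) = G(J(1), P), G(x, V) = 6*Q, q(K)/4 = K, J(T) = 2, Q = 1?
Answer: 369/62 ≈ 5.9516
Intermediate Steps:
q(K) = 4*K
G(x, V) = 6 (G(x, V) = 6*1 = 6)
k(P) = 6
F(u, w) = 18/(2 - 5*u) (F(u, w) = -(-18)/(2 - 5*u) = 18/(2 - 5*u))
k(q(4)) - F(-74, 48) = 6 - (-18)/(-2 + 5*(-74)) = 6 - (-18)/(-2 - 370) = 6 - (-18)/(-372) = 6 - (-18)*(-1)/372 = 6 - 1*3/62 = 6 - 3/62 = 369/62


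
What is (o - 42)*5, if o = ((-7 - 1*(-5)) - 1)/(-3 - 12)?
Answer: -209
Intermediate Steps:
o = ⅕ (o = ((-7 + 5) - 1)/(-15) = (-2 - 1)*(-1/15) = -3*(-1/15) = ⅕ ≈ 0.20000)
(o - 42)*5 = (⅕ - 42)*5 = -209/5*5 = -209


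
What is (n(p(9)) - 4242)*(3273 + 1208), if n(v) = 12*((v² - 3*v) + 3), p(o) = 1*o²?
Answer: 320884410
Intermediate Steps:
p(o) = o²
n(v) = 36 - 36*v + 12*v² (n(v) = 12*(3 + v² - 3*v) = 36 - 36*v + 12*v²)
(n(p(9)) - 4242)*(3273 + 1208) = ((36 - 36*9² + 12*(9²)²) - 4242)*(3273 + 1208) = ((36 - 36*81 + 12*81²) - 4242)*4481 = ((36 - 2916 + 12*6561) - 4242)*4481 = ((36 - 2916 + 78732) - 4242)*4481 = (75852 - 4242)*4481 = 71610*4481 = 320884410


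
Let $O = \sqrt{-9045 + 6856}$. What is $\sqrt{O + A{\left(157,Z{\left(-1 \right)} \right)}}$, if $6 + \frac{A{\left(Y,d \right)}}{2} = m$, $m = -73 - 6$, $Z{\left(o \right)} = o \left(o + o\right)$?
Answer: $\sqrt{-170 + i \sqrt{2189}} \approx 1.7777 + 13.159 i$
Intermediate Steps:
$Z{\left(o \right)} = 2 o^{2}$ ($Z{\left(o \right)} = o 2 o = 2 o^{2}$)
$O = i \sqrt{2189}$ ($O = \sqrt{-2189} = i \sqrt{2189} \approx 46.787 i$)
$m = -79$
$A{\left(Y,d \right)} = -170$ ($A{\left(Y,d \right)} = -12 + 2 \left(-79\right) = -12 - 158 = -170$)
$\sqrt{O + A{\left(157,Z{\left(-1 \right)} \right)}} = \sqrt{i \sqrt{2189} - 170} = \sqrt{-170 + i \sqrt{2189}}$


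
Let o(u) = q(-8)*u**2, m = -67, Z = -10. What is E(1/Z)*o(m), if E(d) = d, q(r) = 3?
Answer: -13467/10 ≈ -1346.7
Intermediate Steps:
o(u) = 3*u**2
E(1/Z)*o(m) = (3*(-67)**2)/(-10) = -3*4489/10 = -1/10*13467 = -13467/10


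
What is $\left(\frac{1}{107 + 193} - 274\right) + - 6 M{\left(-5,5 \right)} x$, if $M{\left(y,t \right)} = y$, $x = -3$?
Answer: $- \frac{109199}{300} \approx -364.0$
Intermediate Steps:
$\left(\frac{1}{107 + 193} - 274\right) + - 6 M{\left(-5,5 \right)} x = \left(\frac{1}{107 + 193} - 274\right) + \left(-6\right) \left(-5\right) \left(-3\right) = \left(\frac{1}{300} - 274\right) + 30 \left(-3\right) = \left(\frac{1}{300} - 274\right) - 90 = - \frac{82199}{300} - 90 = - \frac{109199}{300}$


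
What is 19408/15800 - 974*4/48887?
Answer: 110905262/96551825 ≈ 1.1487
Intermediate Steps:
19408/15800 - 974*4/48887 = 19408*(1/15800) - 3896*1/48887 = 2426/1975 - 3896/48887 = 110905262/96551825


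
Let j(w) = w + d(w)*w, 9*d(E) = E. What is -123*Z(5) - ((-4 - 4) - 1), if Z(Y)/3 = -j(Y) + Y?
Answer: 1034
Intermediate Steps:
d(E) = E/9
j(w) = w + w²/9 (j(w) = w + (w/9)*w = w + w²/9)
Z(Y) = 3*Y - Y*(9 + Y)/3 (Z(Y) = 3*(-Y*(9 + Y)/9 + Y) = 3*(Y - Y*(9 + Y)/9) = 3*Y - Y*(9 + Y)/3)
-123*Z(5) - ((-4 - 4) - 1) = -(-41)*5² - ((-4 - 4) - 1) = -(-41)*25 - (-8 - 1) = -123*(-25/3) - 1*(-9) = 1025 + 9 = 1034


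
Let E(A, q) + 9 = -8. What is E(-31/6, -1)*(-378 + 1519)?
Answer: -19397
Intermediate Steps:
E(A, q) = -17 (E(A, q) = -9 - 8 = -17)
E(-31/6, -1)*(-378 + 1519) = -17*(-378 + 1519) = -17*1141 = -19397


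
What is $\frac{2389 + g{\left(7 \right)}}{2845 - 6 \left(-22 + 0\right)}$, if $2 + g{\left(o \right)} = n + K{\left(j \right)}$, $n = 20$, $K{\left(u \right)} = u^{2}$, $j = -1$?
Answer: $\frac{2408}{2977} \approx 0.80887$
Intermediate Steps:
$g{\left(o \right)} = 19$ ($g{\left(o \right)} = -2 + \left(20 + \left(-1\right)^{2}\right) = -2 + \left(20 + 1\right) = -2 + 21 = 19$)
$\frac{2389 + g{\left(7 \right)}}{2845 - 6 \left(-22 + 0\right)} = \frac{2389 + 19}{2845 - 6 \left(-22 + 0\right)} = \frac{2408}{2845 - -132} = \frac{2408}{2845 + 132} = \frac{2408}{2977}$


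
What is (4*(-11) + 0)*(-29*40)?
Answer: 51040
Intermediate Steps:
(4*(-11) + 0)*(-29*40) = (-44 + 0)*(-1160) = -44*(-1160) = 51040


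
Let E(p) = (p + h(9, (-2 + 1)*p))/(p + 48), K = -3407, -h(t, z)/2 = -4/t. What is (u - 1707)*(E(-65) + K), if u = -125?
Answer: 953911408/153 ≈ 6.2347e+6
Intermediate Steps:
h(t, z) = 8/t (h(t, z) = -(-8)/t = 8/t)
E(p) = (8/9 + p)/(48 + p) (E(p) = (p + 8/9)/(p + 48) = (p + 8*(1/9))/(48 + p) = (p + 8/9)/(48 + p) = (8/9 + p)/(48 + p))
(u - 1707)*(E(-65) + K) = (-125 - 1707)*((8/9 - 65)/(48 - 65) - 3407) = -1832*(-577/9/(-17) - 3407) = -1832*(-1/17*(-577/9) - 3407) = -1832*(577/153 - 3407) = -1832*(-520694/153) = 953911408/153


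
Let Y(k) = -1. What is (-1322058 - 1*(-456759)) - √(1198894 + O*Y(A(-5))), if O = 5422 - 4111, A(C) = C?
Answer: -865299 - √1197583 ≈ -8.6639e+5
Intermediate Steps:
O = 1311
(-1322058 - 1*(-456759)) - √(1198894 + O*Y(A(-5))) = (-1322058 - 1*(-456759)) - √(1198894 + 1311*(-1)) = (-1322058 + 456759) - √(1198894 - 1311) = -865299 - √1197583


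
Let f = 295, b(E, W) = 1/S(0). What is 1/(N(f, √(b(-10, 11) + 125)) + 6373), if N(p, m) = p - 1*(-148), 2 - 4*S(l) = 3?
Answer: 1/6816 ≈ 0.00014671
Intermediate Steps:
S(l) = -¼ (S(l) = ½ - ¼*3 = ½ - ¾ = -¼)
b(E, W) = -4 (b(E, W) = 1/(-¼) = -4)
N(p, m) = 148 + p (N(p, m) = p + 148 = 148 + p)
1/(N(f, √(b(-10, 11) + 125)) + 6373) = 1/((148 + 295) + 6373) = 1/(443 + 6373) = 1/6816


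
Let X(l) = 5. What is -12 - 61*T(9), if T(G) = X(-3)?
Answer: -317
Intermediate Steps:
T(G) = 5
-12 - 61*T(9) = -12 - 61*5 = -12 - 305 = -317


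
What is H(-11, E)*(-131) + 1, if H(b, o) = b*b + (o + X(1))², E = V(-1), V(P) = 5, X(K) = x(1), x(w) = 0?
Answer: -19125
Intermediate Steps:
X(K) = 0
E = 5
H(b, o) = b² + o² (H(b, o) = b*b + (o + 0)² = b² + o²)
H(-11, E)*(-131) + 1 = ((-11)² + 5²)*(-131) + 1 = (121 + 25)*(-131) + 1 = 146*(-131) + 1 = -19126 + 1 = -19125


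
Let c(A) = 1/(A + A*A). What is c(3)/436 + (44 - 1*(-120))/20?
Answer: 214517/26160 ≈ 8.2002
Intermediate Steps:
c(A) = 1/(A + A²)
c(3)/436 + (44 - 1*(-120))/20 = (1/(3*(1 + 3)))/436 + (44 - 1*(-120))/20 = ((⅓)/4)*(1/436) + (44 + 120)*(1/20) = ((⅓)*(¼))*(1/436) + 164*(1/20) = (1/12)*(1/436) + 41/5 = 1/5232 + 41/5 = 214517/26160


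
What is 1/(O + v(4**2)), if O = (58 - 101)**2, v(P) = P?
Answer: 1/1865 ≈ 0.00053619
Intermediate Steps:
O = 1849 (O = (-43)**2 = 1849)
1/(O + v(4**2)) = 1/(1849 + 4**2) = 1/(1849 + 16) = 1/1865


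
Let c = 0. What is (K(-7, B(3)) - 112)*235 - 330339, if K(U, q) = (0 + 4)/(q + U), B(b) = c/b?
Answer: -2497553/7 ≈ -3.5679e+5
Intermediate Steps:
B(b) = 0 (B(b) = 0/b = 0)
K(U, q) = 4/(U + q)
(K(-7, B(3)) - 112)*235 - 330339 = (4/(-7 + 0) - 112)*235 - 330339 = (4/(-7) - 112)*235 - 330339 = (4*(-1/7) - 112)*235 - 330339 = (-4/7 - 112)*235 - 330339 = -788/7*235 - 330339 = -185180/7 - 330339 = -2497553/7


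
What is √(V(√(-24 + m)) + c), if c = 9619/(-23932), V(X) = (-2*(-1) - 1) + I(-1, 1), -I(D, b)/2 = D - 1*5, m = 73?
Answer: 7*√36813399/11966 ≈ 3.5494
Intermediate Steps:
I(D, b) = 10 - 2*D (I(D, b) = -2*(D - 1*5) = -2*(D - 5) = -2*(-5 + D) = 10 - 2*D)
V(X) = 13 (V(X) = (-2*(-1) - 1) + (10 - 2*(-1)) = (2 - 1) + (10 + 2) = 1 + 12 = 13)
c = -9619/23932 (c = 9619*(-1/23932) = -9619/23932 ≈ -0.40193)
√(V(√(-24 + m)) + c) = √(13 - 9619/23932) = √(301497/23932) = 7*√36813399/11966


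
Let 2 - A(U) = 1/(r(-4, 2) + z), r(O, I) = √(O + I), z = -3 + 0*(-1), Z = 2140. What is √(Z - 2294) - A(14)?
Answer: -25/11 + I*√154 - I*√2/11 ≈ -2.2727 + 12.281*I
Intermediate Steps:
z = -3 (z = -3 + 0 = -3)
r(O, I) = √(I + O)
A(U) = 2 - 1/(-3 + I*√2) (A(U) = 2 - 1/(√(2 - 4) - 3) = 2 - 1/(√(-2) - 3) = 2 - 1/(I*√2 - 3) = 2 - 1/(-3 + I*√2))
√(Z - 2294) - A(14) = √(2140 - 2294) - (25/11 + I*√2/11) = √(-154) + (-25/11 - I*√2/11) = I*√154 + (-25/11 - I*√2/11) = -25/11 + I*√154 - I*√2/11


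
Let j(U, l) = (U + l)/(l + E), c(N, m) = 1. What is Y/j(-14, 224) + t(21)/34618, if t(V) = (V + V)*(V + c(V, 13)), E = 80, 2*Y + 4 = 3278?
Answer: 4306943126/1817445 ≈ 2369.8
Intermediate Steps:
Y = 1637 (Y = -2 + (½)*3278 = -2 + 1639 = 1637)
t(V) = 2*V*(1 + V) (t(V) = (V + V)*(V + 1) = (2*V)*(1 + V) = 2*V*(1 + V))
j(U, l) = (U + l)/(80 + l) (j(U, l) = (U + l)/(l + 80) = (U + l)/(80 + l))
Y/j(-14, 224) + t(21)/34618 = 1637/(((-14 + 224)/(80 + 224))) + (2*21*(1 + 21))/34618 = 1637/((210/304)) + (2*21*22)*(1/34618) = 1637/(((1/304)*210)) + 924*(1/34618) = 1637/(105/152) + 462/17309 = 1637*(152/105) + 462/17309 = 248824/105 + 462/17309 = 4306943126/1817445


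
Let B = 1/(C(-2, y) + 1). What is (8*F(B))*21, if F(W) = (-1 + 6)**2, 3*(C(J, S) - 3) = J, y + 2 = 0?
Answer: 4200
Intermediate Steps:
y = -2 (y = -2 + 0 = -2)
C(J, S) = 3 + J/3
B = 3/10 (B = 1/((3 + (1/3)*(-2)) + 1) = 1/((3 - 2/3) + 1) = 1/(7/3 + 1) = 1/(10/3) = 3/10 ≈ 0.30000)
F(W) = 25 (F(W) = 5**2 = 25)
(8*F(B))*21 = (8*25)*21 = 200*21 = 4200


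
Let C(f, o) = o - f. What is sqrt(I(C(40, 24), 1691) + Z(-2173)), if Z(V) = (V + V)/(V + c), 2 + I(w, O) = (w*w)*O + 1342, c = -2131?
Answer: sqrt(502749188210)/1076 ≈ 658.97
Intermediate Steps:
I(w, O) = 1340 + O*w**2 (I(w, O) = -2 + ((w*w)*O + 1342) = -2 + (w**2*O + 1342) = -2 + (O*w**2 + 1342) = -2 + (1342 + O*w**2) = 1340 + O*w**2)
Z(V) = 2*V/(-2131 + V) (Z(V) = (V + V)/(V - 2131) = (2*V)/(-2131 + V) = 2*V/(-2131 + V))
sqrt(I(C(40, 24), 1691) + Z(-2173)) = sqrt((1340 + 1691*(24 - 1*40)**2) + 2*(-2173)/(-2131 - 2173)) = sqrt((1340 + 1691*(24 - 40)**2) + 2*(-2173)/(-4304)) = sqrt((1340 + 1691*(-16)**2) + 2*(-2173)*(-1/4304)) = sqrt((1340 + 1691*256) + 2173/2152) = sqrt((1340 + 432896) + 2173/2152) = sqrt(434236 + 2173/2152) = sqrt(934478045/2152) = sqrt(502749188210)/1076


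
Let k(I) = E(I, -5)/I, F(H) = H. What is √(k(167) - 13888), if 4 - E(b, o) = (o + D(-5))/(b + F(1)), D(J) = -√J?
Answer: √(-2732942331714 + 7014*I*√5)/14028 ≈ 3.3815e-7 + 117.85*I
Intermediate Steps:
E(b, o) = 4 - (o - I*√5)/(1 + b) (E(b, o) = 4 - (o - √(-5))/(b + 1) = 4 - (o - I*√5)/(1 + b))
k(I) = (9 + 4*I + I*√5)/(I*(1 + I)) (k(I) = ((4 - 1*(-5) + 4*I + I*√5)/(1 + I))/I = ((4 + 5 + 4*I + I*√5)/(1 + I))/I = ((9 + 4*I + I*√5)/(1 + I))/I = (9 + 4*I + I*√5)/(I*(1 + I)))
√(k(167) - 13888) = √((9 + 4*167 + I*√5)/(167*(1 + 167)) - 13888) = √((1/167)*(9 + 668 + I*√5)/168 - 13888) = √((1/167)*(1/168)*(677 + I*√5) - 13888) = √((677/28056 + I*√5/28056) - 13888) = √(-389641051/28056 + I*√5/28056)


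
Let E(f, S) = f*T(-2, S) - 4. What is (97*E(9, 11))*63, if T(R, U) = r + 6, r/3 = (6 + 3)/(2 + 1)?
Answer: 800541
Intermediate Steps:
r = 9 (r = 3*((6 + 3)/(2 + 1)) = 3*(9/3) = 3*(9*(⅓)) = 3*3 = 9)
T(R, U) = 15 (T(R, U) = 9 + 6 = 15)
E(f, S) = -4 + 15*f (E(f, S) = f*15 - 4 = 15*f - 4 = -4 + 15*f)
(97*E(9, 11))*63 = (97*(-4 + 15*9))*63 = (97*(-4 + 135))*63 = (97*131)*63 = 12707*63 = 800541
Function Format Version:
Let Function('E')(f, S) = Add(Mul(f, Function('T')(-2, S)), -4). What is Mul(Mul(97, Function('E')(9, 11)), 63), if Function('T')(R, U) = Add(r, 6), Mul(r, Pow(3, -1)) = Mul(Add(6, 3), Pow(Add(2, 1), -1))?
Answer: 800541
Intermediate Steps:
r = 9 (r = Mul(3, Mul(Add(6, 3), Pow(Add(2, 1), -1))) = Mul(3, Mul(9, Pow(3, -1))) = Mul(3, Mul(9, Rational(1, 3))) = Mul(3, 3) = 9)
Function('T')(R, U) = 15 (Function('T')(R, U) = Add(9, 6) = 15)
Function('E')(f, S) = Add(-4, Mul(15, f)) (Function('E')(f, S) = Add(Mul(f, 15), -4) = Add(Mul(15, f), -4) = Add(-4, Mul(15, f)))
Mul(Mul(97, Function('E')(9, 11)), 63) = Mul(Mul(97, Add(-4, Mul(15, 9))), 63) = Mul(Mul(97, Add(-4, 135)), 63) = Mul(Mul(97, 131), 63) = Mul(12707, 63) = 800541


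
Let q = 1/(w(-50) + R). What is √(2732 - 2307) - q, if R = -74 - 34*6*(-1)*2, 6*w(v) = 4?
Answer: -3/1004 + 5*√17 ≈ 20.613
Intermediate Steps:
w(v) = ⅔ (w(v) = (⅙)*4 = ⅔)
R = 334 (R = -74 - (-204)*2 = -74 - 34*(-12) = -74 + 408 = 334)
q = 3/1004 (q = 1/(⅔ + 334) = 1/(1004/3) = 3/1004 ≈ 0.0029880)
√(2732 - 2307) - q = √(2732 - 2307) - 1*3/1004 = √425 - 3/1004 = 5*√17 - 3/1004 = -3/1004 + 5*√17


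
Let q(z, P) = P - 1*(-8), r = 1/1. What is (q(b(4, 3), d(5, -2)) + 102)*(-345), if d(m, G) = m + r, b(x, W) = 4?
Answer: -40020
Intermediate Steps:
r = 1
d(m, G) = 1 + m (d(m, G) = m + 1 = 1 + m)
q(z, P) = 8 + P (q(z, P) = P + 8 = 8 + P)
(q(b(4, 3), d(5, -2)) + 102)*(-345) = ((8 + (1 + 5)) + 102)*(-345) = ((8 + 6) + 102)*(-345) = (14 + 102)*(-345) = 116*(-345) = -40020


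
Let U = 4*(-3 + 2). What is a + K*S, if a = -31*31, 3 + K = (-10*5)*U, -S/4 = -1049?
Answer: 825651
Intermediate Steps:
S = 4196 (S = -4*(-1049) = 4196)
U = -4 (U = 4*(-1) = -4)
K = 197 (K = -3 - 10*5*(-4) = -3 - 50*(-4) = -3 + 200 = 197)
a = -961
a + K*S = -961 + 197*4196 = -961 + 826612 = 825651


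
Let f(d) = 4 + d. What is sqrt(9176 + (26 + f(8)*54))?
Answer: 5*sqrt(394) ≈ 99.247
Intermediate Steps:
sqrt(9176 + (26 + f(8)*54)) = sqrt(9176 + (26 + (4 + 8)*54)) = sqrt(9176 + (26 + 12*54)) = sqrt(9176 + (26 + 648)) = sqrt(9176 + 674) = sqrt(9850) = 5*sqrt(394)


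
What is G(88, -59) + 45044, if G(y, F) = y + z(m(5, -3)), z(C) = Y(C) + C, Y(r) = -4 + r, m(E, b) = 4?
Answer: 45136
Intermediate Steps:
z(C) = -4 + 2*C (z(C) = (-4 + C) + C = -4 + 2*C)
G(y, F) = 4 + y (G(y, F) = y + (-4 + 2*4) = y + (-4 + 8) = y + 4 = 4 + y)
G(88, -59) + 45044 = (4 + 88) + 45044 = 92 + 45044 = 45136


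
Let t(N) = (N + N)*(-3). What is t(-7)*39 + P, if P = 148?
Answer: 1786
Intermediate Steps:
t(N) = -6*N (t(N) = (2*N)*(-3) = -6*N)
t(-7)*39 + P = -6*(-7)*39 + 148 = 42*39 + 148 = 1638 + 148 = 1786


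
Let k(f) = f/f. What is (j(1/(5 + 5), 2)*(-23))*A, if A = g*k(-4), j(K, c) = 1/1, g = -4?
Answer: 92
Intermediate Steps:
k(f) = 1
j(K, c) = 1
A = -4 (A = -4*1 = -4)
(j(1/(5 + 5), 2)*(-23))*A = (1*(-23))*(-4) = -23*(-4) = 92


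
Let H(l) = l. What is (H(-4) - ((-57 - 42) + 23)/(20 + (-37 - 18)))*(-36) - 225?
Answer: -99/35 ≈ -2.8286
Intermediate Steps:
(H(-4) - ((-57 - 42) + 23)/(20 + (-37 - 18)))*(-36) - 225 = (-4 - ((-57 - 42) + 23)/(20 + (-37 - 18)))*(-36) - 225 = (-4 - (-99 + 23)/(20 - 55))*(-36) - 225 = (-4 - (-76)/(-35))*(-36) - 225 = (-4 - (-76)*(-1)/35)*(-36) - 225 = (-4 - 1*76/35)*(-36) - 225 = (-4 - 76/35)*(-36) - 225 = -216/35*(-36) - 225 = 7776/35 - 225 = -99/35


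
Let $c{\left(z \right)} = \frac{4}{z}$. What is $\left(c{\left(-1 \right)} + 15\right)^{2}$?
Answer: $121$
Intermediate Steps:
$\left(c{\left(-1 \right)} + 15\right)^{2} = \left(\frac{4}{-1} + 15\right)^{2} = \left(4 \left(-1\right) + 15\right)^{2} = \left(-4 + 15\right)^{2} = 11^{2} = 121$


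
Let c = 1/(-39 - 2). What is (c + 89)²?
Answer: 13307904/1681 ≈ 7916.7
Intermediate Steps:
c = -1/41 (c = 1/(-41) = -1/41 ≈ -0.024390)
(c + 89)² = (-1/41 + 89)² = (3648/41)² = 13307904/1681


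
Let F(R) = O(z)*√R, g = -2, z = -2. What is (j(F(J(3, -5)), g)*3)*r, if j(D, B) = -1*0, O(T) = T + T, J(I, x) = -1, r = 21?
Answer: 0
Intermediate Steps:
O(T) = 2*T
F(R) = -4*√R (F(R) = (2*(-2))*√R = -4*√R)
j(D, B) = 0
(j(F(J(3, -5)), g)*3)*r = (0*3)*21 = 0*21 = 0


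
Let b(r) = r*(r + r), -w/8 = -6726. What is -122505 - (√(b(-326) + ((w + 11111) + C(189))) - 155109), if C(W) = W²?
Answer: 32604 - 2*√78298 ≈ 32044.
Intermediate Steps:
w = 53808 (w = -8*(-6726) = 53808)
b(r) = 2*r² (b(r) = r*(2*r) = 2*r²)
-122505 - (√(b(-326) + ((w + 11111) + C(189))) - 155109) = -122505 - (√(2*(-326)² + ((53808 + 11111) + 189²)) - 155109) = -122505 - (√(2*106276 + (64919 + 35721)) - 155109) = -122505 - (√(212552 + 100640) - 155109) = -122505 - (√313192 - 155109) = -122505 - (2*√78298 - 155109) = -122505 - (-155109 + 2*√78298) = -122505 + (155109 - 2*√78298) = 32604 - 2*√78298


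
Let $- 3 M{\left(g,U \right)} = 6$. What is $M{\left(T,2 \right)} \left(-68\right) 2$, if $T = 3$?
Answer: $272$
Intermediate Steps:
$M{\left(g,U \right)} = -2$ ($M{\left(g,U \right)} = \left(- \frac{1}{3}\right) 6 = -2$)
$M{\left(T,2 \right)} \left(-68\right) 2 = \left(-2\right) \left(-68\right) 2 = 136 \cdot 2 = 272$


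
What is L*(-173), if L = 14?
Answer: -2422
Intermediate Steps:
L*(-173) = 14*(-173) = -2422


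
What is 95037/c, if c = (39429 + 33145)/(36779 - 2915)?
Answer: 1609166484/36287 ≈ 44346.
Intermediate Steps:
c = 36287/16932 (c = 72574/33864 = 72574*(1/33864) = 36287/16932 ≈ 2.1431)
95037/c = 95037/(36287/16932) = 95037*(16932/36287) = 1609166484/36287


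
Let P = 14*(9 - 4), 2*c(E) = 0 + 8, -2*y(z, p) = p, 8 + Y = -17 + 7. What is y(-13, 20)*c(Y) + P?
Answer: 30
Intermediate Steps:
Y = -18 (Y = -8 + (-17 + 7) = -8 - 10 = -18)
y(z, p) = -p/2
c(E) = 4 (c(E) = (0 + 8)/2 = (½)*8 = 4)
P = 70 (P = 14*5 = 70)
y(-13, 20)*c(Y) + P = -½*20*4 + 70 = -10*4 + 70 = -40 + 70 = 30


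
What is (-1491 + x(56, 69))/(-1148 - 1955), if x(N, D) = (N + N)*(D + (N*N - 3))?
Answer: -357133/3103 ≈ -115.09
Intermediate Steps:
x(N, D) = 2*N*(-3 + D + N**2) (x(N, D) = (2*N)*(D + (N**2 - 3)) = (2*N)*(D + (-3 + N**2)) = (2*N)*(-3 + D + N**2) = 2*N*(-3 + D + N**2))
(-1491 + x(56, 69))/(-1148 - 1955) = (-1491 + 2*56*(-3 + 69 + 56**2))/(-1148 - 1955) = (-1491 + 2*56*(-3 + 69 + 3136))/(-3103) = (-1491 + 2*56*3202)*(-1/3103) = (-1491 + 358624)*(-1/3103) = 357133*(-1/3103) = -357133/3103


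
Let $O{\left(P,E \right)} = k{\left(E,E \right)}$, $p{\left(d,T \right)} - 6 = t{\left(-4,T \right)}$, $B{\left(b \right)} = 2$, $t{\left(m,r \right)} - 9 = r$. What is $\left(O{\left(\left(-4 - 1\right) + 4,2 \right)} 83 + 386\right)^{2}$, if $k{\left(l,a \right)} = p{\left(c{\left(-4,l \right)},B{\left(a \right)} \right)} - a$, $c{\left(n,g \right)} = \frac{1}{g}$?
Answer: $2660161$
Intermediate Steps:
$t{\left(m,r \right)} = 9 + r$
$p{\left(d,T \right)} = 15 + T$ ($p{\left(d,T \right)} = 6 + \left(9 + T\right) = 15 + T$)
$k{\left(l,a \right)} = 17 - a$ ($k{\left(l,a \right)} = \left(15 + 2\right) - a = 17 - a$)
$O{\left(P,E \right)} = 17 - E$
$\left(O{\left(\left(-4 - 1\right) + 4,2 \right)} 83 + 386\right)^{2} = \left(\left(17 - 2\right) 83 + 386\right)^{2} = \left(15 \cdot 83 + 386\right)^{2} = \left(1245 + 386\right)^{2} = 1631^{2} = 2660161$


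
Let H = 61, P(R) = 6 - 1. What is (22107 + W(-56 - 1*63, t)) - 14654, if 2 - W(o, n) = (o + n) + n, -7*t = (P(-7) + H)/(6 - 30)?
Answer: 106025/14 ≈ 7573.2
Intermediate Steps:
P(R) = 5
t = 11/28 (t = -(5 + 61)/(7*(6 - 30)) = -66/(7*(-24)) = -66*(-1)/(7*24) = -⅐*(-11/4) = 11/28 ≈ 0.39286)
W(o, n) = 2 - o - 2*n (W(o, n) = 2 - ((o + n) + n) = 2 - ((n + o) + n) = 2 - (o + 2*n) = 2 + (-o - 2*n) = 2 - o - 2*n)
(22107 + W(-56 - 1*63, t)) - 14654 = (22107 + (2 - (-56 - 1*63) - 2*11/28)) - 14654 = (22107 + (2 - (-56 - 63) - 11/14)) - 14654 = (22107 + (2 - 1*(-119) - 11/14)) - 14654 = (22107 + (2 + 119 - 11/14)) - 14654 = (22107 + 1683/14) - 14654 = 311181/14 - 14654 = 106025/14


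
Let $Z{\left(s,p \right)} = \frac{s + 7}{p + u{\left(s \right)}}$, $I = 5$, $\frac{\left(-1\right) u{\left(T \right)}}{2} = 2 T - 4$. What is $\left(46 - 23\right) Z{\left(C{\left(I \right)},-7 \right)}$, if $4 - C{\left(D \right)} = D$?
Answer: $\frac{138}{5} \approx 27.6$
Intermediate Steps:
$u{\left(T \right)} = 8 - 4 T$ ($u{\left(T \right)} = - 2 \left(2 T - 4\right) = - 2 \left(-4 + 2 T\right) = 8 - 4 T$)
$C{\left(D \right)} = 4 - D$
$Z{\left(s,p \right)} = \frac{7 + s}{8 + p - 4 s}$ ($Z{\left(s,p \right)} = \frac{s + 7}{p - \left(-8 + 4 s\right)} = \frac{7 + s}{8 + p - 4 s}$)
$\left(46 - 23\right) Z{\left(C{\left(I \right)},-7 \right)} = \left(46 - 23\right) \frac{7 + \left(4 - 5\right)}{8 - 7 - 4 \left(4 - 5\right)} = 23 \frac{7 + \left(4 - 5\right)}{8 - 7 - 4 \left(4 - 5\right)} = 23 \frac{7 - 1}{8 - 7 - -4} = 23 \frac{1}{8 - 7 + 4} \cdot 6 = 23 \cdot \frac{1}{5} \cdot 6 = 23 \cdot \frac{6}{5} = \frac{138}{5}$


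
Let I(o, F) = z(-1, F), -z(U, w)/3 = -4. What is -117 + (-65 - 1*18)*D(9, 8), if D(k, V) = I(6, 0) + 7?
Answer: -1694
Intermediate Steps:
z(U, w) = 12 (z(U, w) = -3*(-4) = 12)
I(o, F) = 12
D(k, V) = 19 (D(k, V) = 12 + 7 = 19)
-117 + (-65 - 1*18)*D(9, 8) = -117 + (-65 - 1*18)*19 = -117 + (-65 - 18)*19 = -117 - 83*19 = -117 - 1577 = -1694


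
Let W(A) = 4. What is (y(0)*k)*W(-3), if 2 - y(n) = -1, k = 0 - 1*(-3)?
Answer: 36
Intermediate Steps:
k = 3 (k = 0 + 3 = 3)
y(n) = 3 (y(n) = 2 - 1*(-1) = 2 + 1 = 3)
(y(0)*k)*W(-3) = (3*3)*4 = 9*4 = 36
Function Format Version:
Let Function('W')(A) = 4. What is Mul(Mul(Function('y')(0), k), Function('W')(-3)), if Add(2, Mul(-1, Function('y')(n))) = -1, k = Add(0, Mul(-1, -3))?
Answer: 36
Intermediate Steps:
k = 3 (k = Add(0, 3) = 3)
Function('y')(n) = 3 (Function('y')(n) = Add(2, Mul(-1, -1)) = Add(2, 1) = 3)
Mul(Mul(Function('y')(0), k), Function('W')(-3)) = Mul(Mul(3, 3), 4) = Mul(9, 4) = 36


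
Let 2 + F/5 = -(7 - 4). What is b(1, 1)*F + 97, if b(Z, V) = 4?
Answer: -3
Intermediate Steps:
F = -25 (F = -10 + 5*(-(7 - 4)) = -10 + 5*(-1*3) = -10 + 5*(-3) = -10 - 15 = -25)
b(1, 1)*F + 97 = 4*(-25) + 97 = -100 + 97 = -3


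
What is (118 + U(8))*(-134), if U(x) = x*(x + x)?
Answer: -32964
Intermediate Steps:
U(x) = 2*x² (U(x) = x*(2*x) = 2*x²)
(118 + U(8))*(-134) = (118 + 2*8²)*(-134) = (118 + 2*64)*(-134) = (118 + 128)*(-134) = 246*(-134) = -32964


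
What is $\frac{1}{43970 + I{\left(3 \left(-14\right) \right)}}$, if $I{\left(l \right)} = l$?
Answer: $\frac{1}{43928} \approx 2.2765 \cdot 10^{-5}$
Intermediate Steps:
$\frac{1}{43970 + I{\left(3 \left(-14\right) \right)}} = \frac{1}{43970 + 3 \left(-14\right)} = \frac{1}{43970 - 42} = \frac{1}{43928}$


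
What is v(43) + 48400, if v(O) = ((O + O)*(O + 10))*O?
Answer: 244394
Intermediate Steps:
v(O) = 2*O**2*(10 + O) (v(O) = ((2*O)*(10 + O))*O = (2*O*(10 + O))*O = 2*O**2*(10 + O))
v(43) + 48400 = 2*43**2*(10 + 43) + 48400 = 2*1849*53 + 48400 = 195994 + 48400 = 244394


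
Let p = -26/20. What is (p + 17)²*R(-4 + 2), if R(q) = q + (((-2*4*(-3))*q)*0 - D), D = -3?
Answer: 24649/100 ≈ 246.49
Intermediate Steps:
p = -13/10 (p = -26*1/20 = -13/10 ≈ -1.3000)
R(q) = 3 + q (R(q) = q + (((-2*4*(-3))*q)*0 - 1*(-3)) = q + (((-8*(-3))*q)*0 + 3) = q + ((24*q)*0 + 3) = q + (0 + 3) = q + 3 = 3 + q)
(p + 17)²*R(-4 + 2) = (-13/10 + 17)²*(3 + (-4 + 2)) = (157/10)²*(3 - 2) = (24649/100)*1 = 24649/100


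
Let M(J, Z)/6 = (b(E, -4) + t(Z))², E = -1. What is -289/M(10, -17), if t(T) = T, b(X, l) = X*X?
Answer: -289/1536 ≈ -0.18815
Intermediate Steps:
b(X, l) = X²
M(J, Z) = 6*(1 + Z)² (M(J, Z) = 6*((-1)² + Z)² = 6*(1 + Z)²)
-289/M(10, -17) = -289*1/(6*(1 - 17)²) = -289/(6*(-16)²) = -289/(6*256) = -289/1536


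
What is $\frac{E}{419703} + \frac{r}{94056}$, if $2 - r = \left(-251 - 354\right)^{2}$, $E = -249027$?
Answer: $- \frac{59014478227}{13158528456} \approx -4.4849$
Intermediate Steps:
$r = -366023$ ($r = 2 - \left(-251 - 354\right)^{2} = 2 - \left(-605\right)^{2} = 2 - 366025 = -366023$)
$\frac{E}{419703} + \frac{r}{94056} = - \frac{249027}{419703} - \frac{366023}{94056} = \left(-249027\right) \frac{1}{419703} - \frac{366023}{94056} = - \frac{83009}{139901} - \frac{366023}{94056} = - \frac{59014478227}{13158528456}$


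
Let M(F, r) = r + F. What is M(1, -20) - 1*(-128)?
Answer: 109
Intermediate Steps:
M(F, r) = F + r
M(1, -20) - 1*(-128) = (1 - 20) - 1*(-128) = -19 + 128 = 109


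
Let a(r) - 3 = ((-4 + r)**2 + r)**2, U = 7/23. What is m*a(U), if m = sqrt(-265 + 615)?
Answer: 276962595*sqrt(14)/279841 ≈ 3703.2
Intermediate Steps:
U = 7/23 (U = 7*(1/23) = 7/23 ≈ 0.30435)
m = 5*sqrt(14) (m = sqrt(350) = 5*sqrt(14) ≈ 18.708)
a(r) = 3 + (r + (-4 + r)**2)**2 (a(r) = 3 + ((-4 + r)**2 + r)**2 = 3 + (r + (-4 + r)**2)**2)
m*a(U) = (5*sqrt(14))*(3 + (7/23 + (-4 + 7/23)**2)**2) = (5*sqrt(14))*(3 + (7/23 + (-85/23)**2)**2) = (5*sqrt(14))*(3 + (7/23 + 7225/529)**2) = (5*sqrt(14))*(3 + (7386/529)**2) = (5*sqrt(14))*(3 + 54552996/279841) = (5*sqrt(14))*(55392519/279841) = 276962595*sqrt(14)/279841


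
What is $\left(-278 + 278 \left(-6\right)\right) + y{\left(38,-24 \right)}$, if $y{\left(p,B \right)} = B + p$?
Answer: $-1932$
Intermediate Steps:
$\left(-278 + 278 \left(-6\right)\right) + y{\left(38,-24 \right)} = \left(-278 + 278 \left(-6\right)\right) + \left(-24 + 38\right) = \left(-278 - 1668\right) + 14 = -1946 + 14 = -1932$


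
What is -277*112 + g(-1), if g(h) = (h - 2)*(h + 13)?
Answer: -31060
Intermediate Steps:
g(h) = (-2 + h)*(13 + h)
-277*112 + g(-1) = -277*112 + (-26 + (-1)² + 11*(-1)) = -31024 + (-26 + 1 - 11) = -31024 - 36 = -31060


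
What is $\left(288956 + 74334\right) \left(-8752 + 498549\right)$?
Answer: $177938352130$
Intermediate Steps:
$\left(288956 + 74334\right) \left(-8752 + 498549\right) = 363290 \cdot 489797 = 177938352130$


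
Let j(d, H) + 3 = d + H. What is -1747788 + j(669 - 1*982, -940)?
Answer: -1749044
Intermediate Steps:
j(d, H) = -3 + H + d (j(d, H) = -3 + (d + H) = -3 + (H + d) = -3 + H + d)
-1747788 + j(669 - 1*982, -940) = -1747788 + (-3 - 940 + (669 - 1*982)) = -1747788 + (-3 - 940 + (669 - 982)) = -1747788 + (-3 - 940 - 313) = -1747788 - 1256 = -1749044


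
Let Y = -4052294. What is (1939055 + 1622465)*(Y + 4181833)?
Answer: 461355739280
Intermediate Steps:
(1939055 + 1622465)*(Y + 4181833) = (1939055 + 1622465)*(-4052294 + 4181833) = 3561520*129539 = 461355739280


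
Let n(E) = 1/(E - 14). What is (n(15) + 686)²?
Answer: 471969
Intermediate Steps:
n(E) = 1/(-14 + E)
(n(15) + 686)² = (1/(-14 + 15) + 686)² = (1/1 + 686)² = (1 + 686)² = 687² = 471969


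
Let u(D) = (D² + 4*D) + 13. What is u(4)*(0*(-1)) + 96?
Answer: 96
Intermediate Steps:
u(D) = 13 + D² + 4*D
u(4)*(0*(-1)) + 96 = (13 + 4² + 4*4)*(0*(-1)) + 96 = (13 + 16 + 16)*0 + 96 = 45*0 + 96 = 0 + 96 = 96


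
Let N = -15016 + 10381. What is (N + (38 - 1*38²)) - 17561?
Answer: -23602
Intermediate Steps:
N = -4635
(N + (38 - 1*38²)) - 17561 = (-4635 + (38 - 1*38²)) - 17561 = (-4635 + (38 - 1*1444)) - 17561 = (-4635 + (38 - 1444)) - 17561 = (-4635 - 1406) - 17561 = -6041 - 17561 = -23602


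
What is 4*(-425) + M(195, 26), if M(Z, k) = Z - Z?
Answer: -1700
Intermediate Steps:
M(Z, k) = 0
4*(-425) + M(195, 26) = 4*(-425) + 0 = -1700 + 0 = -1700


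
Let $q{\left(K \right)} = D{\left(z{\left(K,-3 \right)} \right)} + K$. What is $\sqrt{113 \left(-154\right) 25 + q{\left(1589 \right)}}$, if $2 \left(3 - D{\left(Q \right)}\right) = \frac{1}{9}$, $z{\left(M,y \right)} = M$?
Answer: $\frac{i \sqrt{15604490}}{6} \approx 658.38 i$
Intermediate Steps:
$D{\left(Q \right)} = \frac{53}{18}$ ($D{\left(Q \right)} = 3 - \frac{1}{2 \cdot 9} = 3 - \frac{1}{18} = \frac{53}{18}$)
$q{\left(K \right)} = \frac{53}{18} + K$
$\sqrt{113 \left(-154\right) 25 + q{\left(1589 \right)}} = \sqrt{113 \left(-154\right) 25 + \left(\frac{53}{18} + 1589\right)} = \sqrt{\left(-17402\right) 25 + \frac{28655}{18}} = \sqrt{-435050 + \frac{28655}{18}} = \sqrt{- \frac{7802245}{18}} = \frac{i \sqrt{15604490}}{6}$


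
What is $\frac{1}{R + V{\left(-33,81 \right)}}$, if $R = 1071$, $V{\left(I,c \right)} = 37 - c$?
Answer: $\frac{1}{1027} \approx 0.00097371$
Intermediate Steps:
$\frac{1}{R + V{\left(-33,81 \right)}} = \frac{1}{1071 + \left(37 - 81\right)} = \frac{1}{1071 - 44} = \frac{1}{1027}$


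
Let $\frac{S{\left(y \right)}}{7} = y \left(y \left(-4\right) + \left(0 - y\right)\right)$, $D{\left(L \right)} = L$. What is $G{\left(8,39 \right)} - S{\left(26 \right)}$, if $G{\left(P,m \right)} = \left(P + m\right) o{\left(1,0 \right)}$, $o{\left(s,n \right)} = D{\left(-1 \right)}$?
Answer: $23613$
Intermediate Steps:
$o{\left(s,n \right)} = -1$
$G{\left(P,m \right)} = - P - m$ ($G{\left(P,m \right)} = \left(P + m\right) \left(-1\right) = - P - m$)
$S{\left(y \right)} = - 35 y^{2}$ ($S{\left(y \right)} = 7 y \left(y \left(-4\right) + \left(0 - y\right)\right) = 7 y \left(- 4 y - y\right) = 7 y \left(- 5 y\right) = 7 \left(- 5 y^{2}\right) = - 35 y^{2}$)
$G{\left(8,39 \right)} - S{\left(26 \right)} = \left(\left(-1\right) 8 - 39\right) - - 35 \cdot 26^{2} = \left(-8 - 39\right) - \left(-35\right) 676 = -47 - -23660 = -47 + 23660 = 23613$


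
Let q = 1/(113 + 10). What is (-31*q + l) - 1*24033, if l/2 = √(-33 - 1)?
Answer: -2956090/123 + 2*I*√34 ≈ -24033.0 + 11.662*I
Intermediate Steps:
q = 1/123 ≈ 0.0081301
l = 2*I*√34 (l = 2*√(-33 - 1) = 2*√(-34) = 2*(I*√34) = 2*I*√34 ≈ 11.662*I)
(-31*q + l) - 1*24033 = (-31*1/123 + 2*I*√34) - 1*24033 = (-31/123 + 2*I*√34) - 24033 = -2956090/123 + 2*I*√34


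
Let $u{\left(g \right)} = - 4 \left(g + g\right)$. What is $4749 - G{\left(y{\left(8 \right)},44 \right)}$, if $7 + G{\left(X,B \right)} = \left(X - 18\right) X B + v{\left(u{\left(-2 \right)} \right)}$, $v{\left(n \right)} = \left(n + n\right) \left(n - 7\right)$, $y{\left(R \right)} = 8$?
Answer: $7988$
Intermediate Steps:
$u{\left(g \right)} = - 8 g$ ($u{\left(g \right)} = - 4 \cdot 2 g = - 8 g$)
$v{\left(n \right)} = 2 n \left(-7 + n\right)$
$G{\left(X,B \right)} = 281 + B X \left(-18 + X\right)$ ($G{\left(X,B \right)} = -7 + \left(\left(X - 18\right) X B + 2 \left(\left(-8\right) \left(-2\right)\right) \left(-7 - -16\right)\right) = -7 + \left(\left(-18 + X\right) X B + 2 \cdot 16 \left(-7 + 16\right)\right) = -7 + \left(X \left(-18 + X\right) B + 2 \cdot 16 \cdot 9\right) = -7 + \left(B X \left(-18 + X\right) + 288\right) = -7 + \left(288 + B X \left(-18 + X\right)\right) = 281 + B X \left(-18 + X\right)$)
$4749 - G{\left(y{\left(8 \right)},44 \right)} = 4749 - \left(281 + 44 \cdot 8^{2} - 792 \cdot 8\right) = 4749 - \left(281 + 44 \cdot 64 - 6336\right) = 4749 - \left(281 + 2816 - 6336\right) = 4749 - -3239 = 4749 + 3239 = 7988$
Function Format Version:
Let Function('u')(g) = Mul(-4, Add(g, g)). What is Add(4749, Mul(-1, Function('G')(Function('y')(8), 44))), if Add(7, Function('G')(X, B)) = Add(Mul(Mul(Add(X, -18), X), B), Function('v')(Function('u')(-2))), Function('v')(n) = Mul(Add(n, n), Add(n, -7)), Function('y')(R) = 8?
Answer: 7988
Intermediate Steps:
Function('u')(g) = Mul(-8, g) (Function('u')(g) = Mul(-4, Mul(2, g)) = Mul(-8, g))
Function('v')(n) = Mul(2, n, Add(-7, n)) (Function('v')(n) = Mul(Mul(2, n), Add(-7, n)) = Mul(2, n, Add(-7, n)))
Function('G')(X, B) = Add(281, Mul(B, X, Add(-18, X))) (Function('G')(X, B) = Add(-7, Add(Mul(Mul(Add(X, -18), X), B), Mul(2, Mul(-8, -2), Add(-7, Mul(-8, -2))))) = Add(-7, Add(Mul(Mul(Add(-18, X), X), B), Mul(2, 16, Add(-7, 16)))) = Add(-7, Add(Mul(Mul(X, Add(-18, X)), B), Mul(2, 16, 9))) = Add(-7, Add(Mul(B, X, Add(-18, X)), 288)) = Add(-7, Add(288, Mul(B, X, Add(-18, X)))) = Add(281, Mul(B, X, Add(-18, X))))
Add(4749, Mul(-1, Function('G')(Function('y')(8), 44))) = Add(4749, Mul(-1, Add(281, Mul(44, Pow(8, 2)), Mul(-18, 44, 8)))) = Add(4749, Mul(-1, Add(281, Mul(44, 64), -6336))) = Add(4749, Mul(-1, Add(281, 2816, -6336))) = Add(4749, Mul(-1, -3239)) = Add(4749, 3239) = 7988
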